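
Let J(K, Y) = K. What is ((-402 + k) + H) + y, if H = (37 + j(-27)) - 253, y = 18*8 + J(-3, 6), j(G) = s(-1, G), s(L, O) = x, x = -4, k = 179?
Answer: -302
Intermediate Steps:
s(L, O) = -4
j(G) = -4
y = 141 (y = 18*8 - 3 = 144 - 3 = 141)
H = -220 (H = (37 - 4) - 253 = 33 - 253 = -220)
((-402 + k) + H) + y = ((-402 + 179) - 220) + 141 = (-223 - 220) + 141 = -443 + 141 = -302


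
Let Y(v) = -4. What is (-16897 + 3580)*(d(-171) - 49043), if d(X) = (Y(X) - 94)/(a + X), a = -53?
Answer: 10449596877/16 ≈ 6.5310e+8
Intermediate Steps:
d(X) = -98/(-53 + X) (d(X) = (-4 - 94)/(-53 + X) = -98/(-53 + X))
(-16897 + 3580)*(d(-171) - 49043) = (-16897 + 3580)*(-98/(-53 - 171) - 49043) = -13317*(-98/(-224) - 49043) = -13317*(-98*(-1/224) - 49043) = -13317*(7/16 - 49043) = -13317*(-784681/16) = 10449596877/16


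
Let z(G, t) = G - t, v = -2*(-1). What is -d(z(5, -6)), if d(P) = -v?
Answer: 2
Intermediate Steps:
v = 2
d(P) = -2 (d(P) = -1*2 = -2)
-d(z(5, -6)) = -1*(-2) = 2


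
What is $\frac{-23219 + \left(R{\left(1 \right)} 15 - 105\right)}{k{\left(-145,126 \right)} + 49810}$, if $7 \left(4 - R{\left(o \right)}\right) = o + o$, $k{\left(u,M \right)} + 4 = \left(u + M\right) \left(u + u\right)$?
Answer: $- \frac{81439}{193606} \approx -0.42064$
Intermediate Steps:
$k{\left(u,M \right)} = -4 + 2 u \left(M + u\right)$ ($k{\left(u,M \right)} = -4 + \left(u + M\right) \left(u + u\right) = -4 + \left(M + u\right) 2 u = -4 + 2 u \left(M + u\right)$)
$R{\left(o \right)} = 4 - \frac{2 o}{7}$ ($R{\left(o \right)} = 4 - \frac{o + o}{7} = 4 - \frac{2 o}{7}$)
$\frac{-23219 + \left(R{\left(1 \right)} 15 - 105\right)}{k{\left(-145,126 \right)} + 49810} = \frac{-23219 - \left(105 - \left(4 - \frac{2}{7}\right) 15\right)}{\left(-4 + 2 \left(-145\right)^{2} + 2 \cdot 126 \left(-145\right)\right) + 49810} = \frac{-23219 - \left(105 - \left(4 - \frac{2}{7}\right) 15\right)}{\left(-4 + 2 \cdot 21025 - 36540\right) + 49810} = \frac{-23219 + \left(\frac{26}{7} \cdot 15 - 105\right)}{\left(-4 + 42050 - 36540\right) + 49810} = \frac{-23219 + \left(\frac{390}{7} - 105\right)}{5506 + 49810} = \frac{-23219 - \frac{345}{7}}{55316} = \left(- \frac{162878}{7}\right) \frac{1}{55316} = - \frac{81439}{193606}$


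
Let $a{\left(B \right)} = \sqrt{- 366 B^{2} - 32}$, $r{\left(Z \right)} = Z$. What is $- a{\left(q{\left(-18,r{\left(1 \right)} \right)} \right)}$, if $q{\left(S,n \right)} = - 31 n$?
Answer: $- i \sqrt{351758} \approx - 593.09 i$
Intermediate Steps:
$a{\left(B \right)} = \sqrt{-32 - 366 B^{2}}$
$- a{\left(q{\left(-18,r{\left(1 \right)} \right)} \right)} = - \sqrt{-32 - 366 \left(\left(-31\right) 1\right)^{2}} = - \sqrt{-32 - 366 \left(-31\right)^{2}} = - \sqrt{-32 - 351726} = - \sqrt{-351758} = - i \sqrt{351758}$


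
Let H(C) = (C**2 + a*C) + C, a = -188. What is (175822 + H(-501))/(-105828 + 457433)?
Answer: 104102/70321 ≈ 1.4804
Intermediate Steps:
H(C) = C**2 - 187*C (H(C) = (C**2 - 188*C) + C = C**2 - 187*C)
(175822 + H(-501))/(-105828 + 457433) = (175822 - 501*(-187 - 501))/(-105828 + 457433) = (175822 - 501*(-688))/351605 = (175822 + 344688)*(1/351605) = 520510*(1/351605) = 104102/70321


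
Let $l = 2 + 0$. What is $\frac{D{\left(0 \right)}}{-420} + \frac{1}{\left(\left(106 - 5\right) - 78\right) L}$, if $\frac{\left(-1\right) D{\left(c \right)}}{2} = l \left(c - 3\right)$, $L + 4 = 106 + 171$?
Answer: $- \frac{892}{31395} \approx -0.028412$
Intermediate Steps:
$l = 2$
$L = 273$ ($L = -4 + \left(106 + 171\right) = -4 + 277 = 273$)
$D{\left(c \right)} = 12 - 4 c$ ($D{\left(c \right)} = - 2 \cdot 2 \left(c - 3\right) = - 2 \cdot 2 \left(-3 + c\right) = - 2 \left(-6 + 2 c\right) = 12 - 4 c$)
$\frac{D{\left(0 \right)}}{-420} + \frac{1}{\left(\left(106 - 5\right) - 78\right) L} = \frac{12 - 0}{-420} + \frac{1}{\left(\left(106 - 5\right) - 78\right) 273} = \left(12 + 0\right) \left(- \frac{1}{420}\right) + \frac{1}{\left(106 - 5\right) - 78} \cdot \frac{1}{273} = 12 \left(- \frac{1}{420}\right) + \frac{1}{101 - 78} \cdot \frac{1}{273} = - \frac{1}{35} + \frac{1}{23} \cdot \frac{1}{273} = - \frac{1}{35} + \frac{1}{6279} = - \frac{892}{31395}$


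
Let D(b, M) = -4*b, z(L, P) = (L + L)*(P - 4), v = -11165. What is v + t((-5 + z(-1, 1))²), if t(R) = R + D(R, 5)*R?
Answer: -11168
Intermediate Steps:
z(L, P) = 2*L*(-4 + P) (z(L, P) = (2*L)*(-4 + P) = 2*L*(-4 + P))
t(R) = R - 4*R² (t(R) = R + (-4*R)*R = R - 4*R²)
v + t((-5 + z(-1, 1))²) = -11165 + (-5 + 2*(-1)*(-4 + 1))²*(1 - 4*(-5 + 2*(-1)*(-4 + 1))²) = -11165 + (-5 + 2*(-1)*(-3))²*(1 - 4*(-5 + 2*(-1)*(-3))²) = -11165 + (-5 + 6)²*(1 - 4*(-5 + 6)²) = -11165 + 1²*(1 - 4*1²) = -11165 + 1*(1 - 4*1) = -11165 + 1*(1 - 4) = -11165 + 1*(-3) = -11165 - 3 = -11168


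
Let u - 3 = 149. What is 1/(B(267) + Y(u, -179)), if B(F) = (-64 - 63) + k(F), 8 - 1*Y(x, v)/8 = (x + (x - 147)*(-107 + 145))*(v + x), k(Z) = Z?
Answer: 1/74076 ≈ 1.3500e-5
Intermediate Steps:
u = 152 (u = 3 + 149 = 152)
Y(x, v) = 64 - 8*(-5586 + 39*x)*(v + x) (Y(x, v) = 64 - 8*(x + (x - 147)*(-107 + 145))*(v + x) = 64 - 8*(x + (-147 + x)*38)*(v + x) = 64 - 8*(x + (-5586 + 38*x))*(v + x) = 64 - 8*(-5586 + 39*x)*(v + x))
B(F) = -127 + F (B(F) = (-64 - 63) + F = -127 + F)
1/(B(267) + Y(u, -179)) = 1/((-127 + 267) + (64 - 312*152² + 44688*(-179) + 44688*152 - 312*(-179)*152)) = 1/(140 + (64 - 312*23104 - 7999152 + 6792576 + 8488896)) = 1/(140 + (64 - 7208448 - 7999152 + 6792576 + 8488896)) = 1/(140 + 73936) = 1/74076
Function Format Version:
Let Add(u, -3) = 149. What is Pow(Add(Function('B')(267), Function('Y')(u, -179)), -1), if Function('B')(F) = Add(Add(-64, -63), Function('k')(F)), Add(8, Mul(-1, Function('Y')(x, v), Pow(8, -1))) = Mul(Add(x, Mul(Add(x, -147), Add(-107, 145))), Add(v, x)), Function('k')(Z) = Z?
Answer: Rational(1, 74076) ≈ 1.3500e-5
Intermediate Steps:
u = 152 (u = Add(3, 149) = 152)
Function('Y')(x, v) = Add(64, Mul(-8, Add(-5586, Mul(39, x)), Add(v, x))) (Function('Y')(x, v) = Add(64, Mul(-8, Mul(Add(x, Mul(Add(x, -147), Add(-107, 145))), Add(v, x)))) = Add(64, Mul(-8, Mul(Add(x, Mul(Add(-147, x), 38)), Add(v, x)))) = Add(64, Mul(-8, Mul(Add(x, Add(-5586, Mul(38, x))), Add(v, x)))) = Add(64, Mul(-8, Mul(Add(-5586, Mul(39, x)), Add(v, x)))) = Add(64, Mul(-8, Add(-5586, Mul(39, x)), Add(v, x))))
Function('B')(F) = Add(-127, F) (Function('B')(F) = Add(Add(-64, -63), F) = Add(-127, F))
Pow(Add(Function('B')(267), Function('Y')(u, -179)), -1) = Pow(Add(Add(-127, 267), Add(64, Mul(-312, Pow(152, 2)), Mul(44688, -179), Mul(44688, 152), Mul(-312, -179, 152))), -1) = Pow(Add(140, Add(64, Mul(-312, 23104), -7999152, 6792576, 8488896)), -1) = Pow(Add(140, Add(64, -7208448, -7999152, 6792576, 8488896)), -1) = Pow(Add(140, 73936), -1) = Pow(74076, -1) = Rational(1, 74076)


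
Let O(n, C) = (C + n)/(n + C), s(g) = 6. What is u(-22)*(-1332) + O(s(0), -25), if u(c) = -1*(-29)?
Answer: -38627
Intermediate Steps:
O(n, C) = 1 (O(n, C) = (C + n)/(C + n) = 1)
u(c) = 29
u(-22)*(-1332) + O(s(0), -25) = 29*(-1332) + 1 = -38628 + 1 = -38627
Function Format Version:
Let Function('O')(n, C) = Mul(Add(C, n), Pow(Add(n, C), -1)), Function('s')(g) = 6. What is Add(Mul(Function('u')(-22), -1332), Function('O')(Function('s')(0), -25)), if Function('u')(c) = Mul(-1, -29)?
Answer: -38627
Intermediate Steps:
Function('O')(n, C) = 1 (Function('O')(n, C) = Mul(Add(C, n), Pow(Add(C, n), -1)) = 1)
Function('u')(c) = 29
Add(Mul(Function('u')(-22), -1332), Function('O')(Function('s')(0), -25)) = Add(Mul(29, -1332), 1) = Add(-38628, 1) = -38627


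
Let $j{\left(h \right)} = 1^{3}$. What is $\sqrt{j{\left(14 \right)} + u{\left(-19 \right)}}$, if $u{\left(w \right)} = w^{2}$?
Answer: $\sqrt{362} \approx 19.026$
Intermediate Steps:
$j{\left(h \right)} = 1$
$\sqrt{j{\left(14 \right)} + u{\left(-19 \right)}} = \sqrt{1 + \left(-19\right)^{2}} = \sqrt{1 + 361} = \sqrt{362}$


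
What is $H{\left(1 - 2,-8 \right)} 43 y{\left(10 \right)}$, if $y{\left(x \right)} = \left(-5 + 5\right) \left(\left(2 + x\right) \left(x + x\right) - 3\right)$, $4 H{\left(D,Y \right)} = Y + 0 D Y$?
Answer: $0$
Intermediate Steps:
$H{\left(D,Y \right)} = \frac{Y}{4}$ ($H{\left(D,Y \right)} = \frac{Y + 0 D Y}{4} = \frac{Y + 0 Y}{4} = \frac{Y + 0}{4} = \frac{Y}{4}$)
$y{\left(x \right)} = 0$ ($y{\left(x \right)} = 0 \left(\left(2 + x\right) 2 x - 3\right) = 0 \left(2 x \left(2 + x\right) - 3\right) = 0 \left(-3 + 2 x \left(2 + x\right)\right) = 0$)
$H{\left(1 - 2,-8 \right)} 43 y{\left(10 \right)} = \frac{1}{4} \left(-8\right) 43 \cdot 0 = \left(-2\right) 43 \cdot 0 = \left(-86\right) 0 = 0$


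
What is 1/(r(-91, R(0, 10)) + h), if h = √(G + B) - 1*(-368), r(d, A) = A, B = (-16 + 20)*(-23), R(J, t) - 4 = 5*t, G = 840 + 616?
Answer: 211/88360 - √341/88360 ≈ 0.0021790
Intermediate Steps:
G = 1456
R(J, t) = 4 + 5*t
B = -92 (B = 4*(-23) = -92)
h = 368 + 2*√341 (h = √(1456 - 92) - 1*(-368) = √1364 + 368 = 2*√341 + 368 = 368 + 2*√341 ≈ 404.93)
1/(r(-91, R(0, 10)) + h) = 1/((4 + 5*10) + (368 + 2*√341)) = 1/((4 + 50) + (368 + 2*√341)) = 1/(54 + (368 + 2*√341)) = 1/(422 + 2*√341)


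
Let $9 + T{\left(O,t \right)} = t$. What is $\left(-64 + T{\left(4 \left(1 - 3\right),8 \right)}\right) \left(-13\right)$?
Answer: $845$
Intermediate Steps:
$T{\left(O,t \right)} = -9 + t$
$\left(-64 + T{\left(4 \left(1 - 3\right),8 \right)}\right) \left(-13\right) = \left(-64 + \left(-9 + 8\right)\right) \left(-13\right) = \left(-64 - 1\right) \left(-13\right) = \left(-65\right) \left(-13\right) = 845$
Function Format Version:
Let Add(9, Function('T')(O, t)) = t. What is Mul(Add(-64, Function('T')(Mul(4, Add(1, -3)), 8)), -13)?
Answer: 845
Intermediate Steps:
Function('T')(O, t) = Add(-9, t)
Mul(Add(-64, Function('T')(Mul(4, Add(1, -3)), 8)), -13) = Mul(Add(-64, Add(-9, 8)), -13) = Mul(Add(-64, -1), -13) = Mul(-65, -13) = 845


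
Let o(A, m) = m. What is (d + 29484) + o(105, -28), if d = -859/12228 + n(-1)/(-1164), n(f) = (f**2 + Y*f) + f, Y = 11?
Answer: 5823026797/197686 ≈ 29456.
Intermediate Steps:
n(f) = f**2 + 12*f (n(f) = (f**2 + 11*f) + f = f**2 + 12*f)
d = -12019/197686 (d = -859/12228 - (12 - 1)/(-1164) = -859*1/12228 - 1*11*(-1/1164) = -859/12228 - 11*(-1/1164) = -859/12228 + 11/1164 = -12019/197686 ≈ -0.060798)
(d + 29484) + o(105, -28) = (-12019/197686 + 29484) - 28 = 5828562005/197686 - 28 = 5823026797/197686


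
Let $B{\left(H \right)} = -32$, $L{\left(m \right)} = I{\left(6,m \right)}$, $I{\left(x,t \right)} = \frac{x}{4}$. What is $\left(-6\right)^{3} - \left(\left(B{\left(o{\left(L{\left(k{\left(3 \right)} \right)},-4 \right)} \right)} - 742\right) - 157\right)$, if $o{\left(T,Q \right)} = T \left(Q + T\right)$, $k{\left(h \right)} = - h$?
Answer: $715$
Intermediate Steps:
$I{\left(x,t \right)} = \frac{x}{4}$ ($I{\left(x,t \right)} = x \frac{1}{4} = \frac{x}{4}$)
$L{\left(m \right)} = \frac{3}{2}$ ($L{\left(m \right)} = \frac{1}{4} \cdot 6 = \frac{3}{2}$)
$\left(-6\right)^{3} - \left(\left(B{\left(o{\left(L{\left(k{\left(3 \right)} \right)},-4 \right)} \right)} - 742\right) - 157\right) = \left(-6\right)^{3} - \left(\left(-32 - 742\right) - 157\right) = -216 - \left(-774 - 157\right) = -216 - -931 = -216 + 931 = 715$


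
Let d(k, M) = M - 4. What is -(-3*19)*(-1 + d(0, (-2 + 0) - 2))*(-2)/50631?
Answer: 342/16877 ≈ 0.020264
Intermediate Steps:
d(k, M) = -4 + M
-(-3*19)*(-1 + d(0, (-2 + 0) - 2))*(-2)/50631 = -(-3*19)*(-1 + (-4 + ((-2 + 0) - 2)))*(-2)/50631 = -(-57)*(-1 + (-4 + (-2 - 2)))*(-2)*(1/50631) = -(-57)*(-1 + (-4 - 4))*(-2)*(1/50631) = -(-57)*(-1 - 8)*(-2)*(1/50631) = -(-57)*(-9*(-2))*(1/50631) = -(-57)*18*(1/50631) = -1*(-1026)*(1/50631) = 1026*(1/50631) = 342/16877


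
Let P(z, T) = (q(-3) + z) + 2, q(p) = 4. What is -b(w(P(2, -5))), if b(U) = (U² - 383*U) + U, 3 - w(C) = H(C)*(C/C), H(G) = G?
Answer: -1935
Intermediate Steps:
P(z, T) = 6 + z (P(z, T) = (4 + z) + 2 = 6 + z)
w(C) = 3 - C (w(C) = 3 - C*C/C = 3 - C)
b(U) = U² - 382*U
-b(w(P(2, -5))) = -(3 - (6 + 2))*(-382 + (3 - (6 + 2))) = -(3 - 1*8)*(-382 + (3 - 1*8)) = -(3 - 8)*(-382 + (3 - 8)) = -(-5)*(-382 - 5) = -(-5)*(-387) = -1*1935 = -1935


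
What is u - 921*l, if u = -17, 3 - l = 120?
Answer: 107740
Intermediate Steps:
l = -117 (l = 3 - 1*120 = 3 - 120 = -117)
u - 921*l = -17 - 921*(-117) = -17 + 107757 = 107740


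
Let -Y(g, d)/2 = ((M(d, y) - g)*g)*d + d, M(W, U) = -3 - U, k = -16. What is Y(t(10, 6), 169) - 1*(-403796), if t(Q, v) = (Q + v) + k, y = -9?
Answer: 403458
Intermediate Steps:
t(Q, v) = -16 + Q + v (t(Q, v) = (Q + v) - 16 = -16 + Q + v)
Y(g, d) = -2*d - 2*d*g*(6 - g) (Y(g, d) = -2*((((-3 - 1*(-9)) - g)*g)*d + d) = -2*((((-3 + 9) - g)*g)*d + d) = -2*(((6 - g)*g)*d + d) = -2*((g*(6 - g))*d + d) = -2*(d*g*(6 - g) + d) = -2*(d + d*g*(6 - g)) = -2*d - 2*d*g*(6 - g))
Y(t(10, 6), 169) - 1*(-403796) = 2*169*(-1 + (-16 + 10 + 6)² - 6*(-16 + 10 + 6)) - 1*(-403796) = 2*169*(-1 + 0² - 6*0) + 403796 = 2*169*(-1 + 0 + 0) + 403796 = 2*169*(-1) + 403796 = -338 + 403796 = 403458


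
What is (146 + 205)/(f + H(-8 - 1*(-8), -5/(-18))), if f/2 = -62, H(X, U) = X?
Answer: -351/124 ≈ -2.8306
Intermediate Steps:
f = -124 (f = 2*(-62) = -124)
(146 + 205)/(f + H(-8 - 1*(-8), -5/(-18))) = (146 + 205)/(-124 + (-8 - 1*(-8))) = 351/(-124 + (-8 + 8)) = 351/(-124 + 0) = 351/(-124) = 351*(-1/124) = -351/124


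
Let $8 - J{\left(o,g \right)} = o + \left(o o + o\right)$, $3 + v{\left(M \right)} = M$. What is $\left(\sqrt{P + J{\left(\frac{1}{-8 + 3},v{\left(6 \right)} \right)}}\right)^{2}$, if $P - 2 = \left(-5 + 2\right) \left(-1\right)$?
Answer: $\frac{334}{25} \approx 13.36$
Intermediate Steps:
$v{\left(M \right)} = -3 + M$
$P = 5$ ($P = 2 + \left(-5 + 2\right) \left(-1\right) = 2 - -3 = 2 + 3 = 5$)
$J{\left(o,g \right)} = 8 - o^{2} - 2 o$ ($J{\left(o,g \right)} = 8 - \left(o + \left(o o + o\right)\right) = 8 - \left(o + \left(o^{2} + o\right)\right) = 8 - \left(o + \left(o + o^{2}\right)\right) = 8 - \left(o^{2} + 2 o\right) = 8 - o^{2} - 2 o$)
$\left(\sqrt{P + J{\left(\frac{1}{-8 + 3},v{\left(6 \right)} \right)}}\right)^{2} = \left(\sqrt{5 - \left(-8 + \left(\frac{1}{-8 + 3}\right)^{2} + \frac{2}{-8 + 3}\right)}\right)^{2} = \left(\sqrt{5 - \left(-8 - \frac{2}{5} + \left(\frac{1}{-5}\right)^{2}\right)}\right)^{2} = \left(\sqrt{5 - - \frac{209}{25}}\right)^{2} = \left(\sqrt{5 + \left(8 - \frac{1}{25} + \frac{2}{5}\right)}\right)^{2} = \left(\sqrt{5 + \frac{209}{25}}\right)^{2} = \left(\sqrt{\frac{334}{25}}\right)^{2} = \left(\frac{\sqrt{334}}{5}\right)^{2} = \frac{334}{25}$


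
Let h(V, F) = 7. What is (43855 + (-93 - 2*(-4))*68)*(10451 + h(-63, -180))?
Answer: 398188350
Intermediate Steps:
(43855 + (-93 - 2*(-4))*68)*(10451 + h(-63, -180)) = (43855 + (-93 - 2*(-4))*68)*(10451 + 7) = (43855 + (-93 + 8)*68)*10458 = (43855 - 85*68)*10458 = (43855 - 5780)*10458 = 38075*10458 = 398188350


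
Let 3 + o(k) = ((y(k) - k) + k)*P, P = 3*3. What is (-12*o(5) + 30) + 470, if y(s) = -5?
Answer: 1076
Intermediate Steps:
P = 9
o(k) = -48 (o(k) = -3 + ((-5 - k) + k)*9 = -3 - 5*9 = -3 - 45 = -48)
(-12*o(5) + 30) + 470 = (-12*(-48) + 30) + 470 = (576 + 30) + 470 = 606 + 470 = 1076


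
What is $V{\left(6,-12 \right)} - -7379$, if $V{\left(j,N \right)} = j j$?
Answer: $7415$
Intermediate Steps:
$V{\left(j,N \right)} = j^{2}$
$V{\left(6,-12 \right)} - -7379 = 6^{2} - -7379 = 36 + 7379 = 7415$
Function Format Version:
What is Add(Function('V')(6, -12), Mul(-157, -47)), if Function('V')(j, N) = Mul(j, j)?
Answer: 7415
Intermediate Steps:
Function('V')(j, N) = Pow(j, 2)
Add(Function('V')(6, -12), Mul(-157, -47)) = Add(Pow(6, 2), Mul(-157, -47)) = Add(36, 7379) = 7415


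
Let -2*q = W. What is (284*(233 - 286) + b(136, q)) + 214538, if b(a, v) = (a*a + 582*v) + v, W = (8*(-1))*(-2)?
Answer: 213318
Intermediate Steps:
W = 16 (W = -8*(-2) = 16)
q = -8 (q = -1/2*16 = -8)
b(a, v) = a**2 + 583*v (b(a, v) = (a**2 + 582*v) + v = a**2 + 583*v)
(284*(233 - 286) + b(136, q)) + 214538 = (284*(233 - 286) + (136**2 + 583*(-8))) + 214538 = (284*(-53) + (18496 - 4664)) + 214538 = (-15052 + 13832) + 214538 = -1220 + 214538 = 213318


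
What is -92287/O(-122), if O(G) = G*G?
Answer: -92287/14884 ≈ -6.2004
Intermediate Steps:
O(G) = G**2
-92287/O(-122) = -92287/((-122)**2) = -92287/14884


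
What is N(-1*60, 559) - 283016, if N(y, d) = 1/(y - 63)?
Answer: -34810969/123 ≈ -2.8302e+5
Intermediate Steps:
N(y, d) = 1/(-63 + y)
N(-1*60, 559) - 283016 = 1/(-63 - 1*60) - 283016 = 1/(-63 - 60) - 283016 = 1/(-123) - 283016 = -1/123 - 283016 = -34810969/123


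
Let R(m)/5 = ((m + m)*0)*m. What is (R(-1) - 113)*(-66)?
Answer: 7458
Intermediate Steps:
R(m) = 0 (R(m) = 5*(((m + m)*0)*m) = 5*(((2*m)*0)*m) = 5*(0*m) = 5*0 = 0)
(R(-1) - 113)*(-66) = (0 - 113)*(-66) = -113*(-66) = 7458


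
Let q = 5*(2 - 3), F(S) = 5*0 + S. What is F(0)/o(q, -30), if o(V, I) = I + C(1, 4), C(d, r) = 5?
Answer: 0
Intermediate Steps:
F(S) = S (F(S) = 0 + S = S)
q = -5 (q = 5*(-1) = -5)
o(V, I) = 5 + I (o(V, I) = I + 5 = 5 + I)
F(0)/o(q, -30) = 0/(5 - 30) = 0/(-25) = 0*(-1/25) = 0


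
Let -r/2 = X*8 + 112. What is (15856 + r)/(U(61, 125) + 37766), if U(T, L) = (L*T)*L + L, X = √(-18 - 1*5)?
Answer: 1954/123877 - 2*I*√23/123877 ≈ 0.015774 - 7.7429e-5*I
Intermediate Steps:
X = I*√23 (X = √(-18 - 5) = √(-23) = I*√23 ≈ 4.7958*I)
U(T, L) = L + T*L² (U(T, L) = T*L² + L = L + T*L²)
r = -224 - 16*I*√23 (r = -2*((I*√23)*8 + 112) = -2*(8*I*√23 + 112) = -2*(112 + 8*I*√23) = -224 - 16*I*√23 ≈ -224.0 - 76.733*I)
(15856 + r)/(U(61, 125) + 37766) = (15856 + (-224 - 16*I*√23))/(125*(1 + 125*61) + 37766) = (15632 - 16*I*√23)/(125*(1 + 7625) + 37766) = (15632 - 16*I*√23)/(125*7626 + 37766) = (15632 - 16*I*√23)/(953250 + 37766) = (15632 - 16*I*√23)/991016 = (15632 - 16*I*√23)*(1/991016) = 1954/123877 - 2*I*√23/123877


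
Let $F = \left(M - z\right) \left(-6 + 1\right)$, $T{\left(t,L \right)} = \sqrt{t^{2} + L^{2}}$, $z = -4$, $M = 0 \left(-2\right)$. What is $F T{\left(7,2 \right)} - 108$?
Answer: $-108 - 20 \sqrt{53} \approx -253.6$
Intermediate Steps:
$M = 0$
$T{\left(t,L \right)} = \sqrt{L^{2} + t^{2}}$
$F = -20$ ($F = \left(0 - -4\right) \left(-6 + 1\right) = \left(0 + 4\right) \left(-5\right) = 4 \left(-5\right) = -20$)
$F T{\left(7,2 \right)} - 108 = - 20 \sqrt{2^{2} + 7^{2}} - 108 = - 20 \sqrt{4 + 49} - 108 = - 20 \sqrt{53} - 108 = -108 - 20 \sqrt{53}$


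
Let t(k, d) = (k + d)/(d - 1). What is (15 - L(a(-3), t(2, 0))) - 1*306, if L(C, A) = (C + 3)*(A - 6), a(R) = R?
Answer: -291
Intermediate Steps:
t(k, d) = (d + k)/(-1 + d)
L(C, A) = (-6 + A)*(3 + C) (L(C, A) = (3 + C)*(-6 + A) = (-6 + A)*(3 + C))
(15 - L(a(-3), t(2, 0))) - 1*306 = (15 - (-18 - 6*(-3) + 3*((0 + 2)/(-1 + 0)) + ((0 + 2)/(-1 + 0))*(-3))) - 1*306 = (15 - (-18 + 18 + 3*(2/(-1)) + (2/(-1))*(-3))) - 306 = (15 - (-18 + 18 + 3*(-1*2) - 1*2*(-3))) - 306 = (15 - (-18 + 18 + 3*(-2) - 2*(-3))) - 306 = (15 - (-18 + 18 - 6 + 6)) - 306 = (15 - 1*0) - 306 = (15 + 0) - 306 = 15 - 306 = -291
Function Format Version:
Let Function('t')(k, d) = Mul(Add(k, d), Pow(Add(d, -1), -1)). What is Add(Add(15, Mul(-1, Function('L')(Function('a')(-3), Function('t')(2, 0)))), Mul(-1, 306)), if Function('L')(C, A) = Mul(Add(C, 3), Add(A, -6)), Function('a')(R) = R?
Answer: -291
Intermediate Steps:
Function('t')(k, d) = Mul(Pow(Add(-1, d), -1), Add(d, k)) (Function('t')(k, d) = Mul(Add(d, k), Pow(Add(-1, d), -1)) = Mul(Pow(Add(-1, d), -1), Add(d, k)))
Function('L')(C, A) = Mul(Add(-6, A), Add(3, C)) (Function('L')(C, A) = Mul(Add(3, C), Add(-6, A)) = Mul(Add(-6, A), Add(3, C)))
Add(Add(15, Mul(-1, Function('L')(Function('a')(-3), Function('t')(2, 0)))), Mul(-1, 306)) = Add(Add(15, Mul(-1, Add(-18, Mul(-6, -3), Mul(3, Mul(Pow(Add(-1, 0), -1), Add(0, 2))), Mul(Mul(Pow(Add(-1, 0), -1), Add(0, 2)), -3)))), Mul(-1, 306)) = Add(Add(15, Mul(-1, Add(-18, 18, Mul(3, Mul(Pow(-1, -1), 2)), Mul(Mul(Pow(-1, -1), 2), -3)))), -306) = Add(Add(15, Mul(-1, Add(-18, 18, Mul(3, Mul(-1, 2)), Mul(Mul(-1, 2), -3)))), -306) = Add(Add(15, Mul(-1, Add(-18, 18, Mul(3, -2), Mul(-2, -3)))), -306) = Add(Add(15, Mul(-1, Add(-18, 18, -6, 6))), -306) = Add(Add(15, Mul(-1, 0)), -306) = Add(Add(15, 0), -306) = Add(15, -306) = -291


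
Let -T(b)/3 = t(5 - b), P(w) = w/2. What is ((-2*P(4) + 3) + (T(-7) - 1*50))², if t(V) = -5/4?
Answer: 35721/16 ≈ 2232.6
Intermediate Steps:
P(w) = w/2 (P(w) = w*(½) = w/2)
t(V) = -5/4 (t(V) = -5*¼ = -5/4)
T(b) = 15/4 (T(b) = -3*(-5/4) = 15/4)
((-2*P(4) + 3) + (T(-7) - 1*50))² = ((-4 + 3) + (15/4 - 1*50))² = ((-2*2 + 3) + (15/4 - 50))² = ((-4 + 3) - 185/4)² = (-1 - 185/4)² = (-189/4)² = 35721/16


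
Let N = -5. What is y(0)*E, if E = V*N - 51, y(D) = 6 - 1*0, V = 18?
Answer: -846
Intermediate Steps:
y(D) = 6 (y(D) = 6 + 0 = 6)
E = -141 (E = 18*(-5) - 51 = -90 - 51 = -141)
y(0)*E = 6*(-141) = -846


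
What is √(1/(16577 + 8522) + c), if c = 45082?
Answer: √28399847773781/25099 ≈ 212.33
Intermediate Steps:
√(1/(16577 + 8522) + c) = √(1/(16577 + 8522) + 45082) = √(1/25099 + 45082) = √(1131513119/25099) = √28399847773781/25099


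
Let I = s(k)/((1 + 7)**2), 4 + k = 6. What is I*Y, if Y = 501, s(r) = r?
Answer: 501/32 ≈ 15.656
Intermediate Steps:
k = 2 (k = -4 + 6 = 2)
I = 1/32 (I = 2/((1 + 7)**2) = 2/(8**2) = 2/64 = 2*(1/64) = 1/32 ≈ 0.031250)
I*Y = (1/32)*501 = 501/32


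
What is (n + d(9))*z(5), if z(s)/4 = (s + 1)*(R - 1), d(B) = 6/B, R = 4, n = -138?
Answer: -9888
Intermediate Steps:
z(s) = 12 + 12*s (z(s) = 4*((s + 1)*(4 - 1)) = 4*((1 + s)*3) = 4*(3 + 3*s) = 12 + 12*s)
(n + d(9))*z(5) = (-138 + 6/9)*(12 + 12*5) = (-138 + 6*(⅑))*(12 + 60) = (-138 + ⅔)*72 = -412/3*72 = -9888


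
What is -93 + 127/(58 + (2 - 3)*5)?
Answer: -4802/53 ≈ -90.604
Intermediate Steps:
-93 + 127/(58 + (2 - 3)*5) = -93 + 127/(58 - 1*5) = -93 + 127/(58 - 5) = -93 + 127/53 = -4802/53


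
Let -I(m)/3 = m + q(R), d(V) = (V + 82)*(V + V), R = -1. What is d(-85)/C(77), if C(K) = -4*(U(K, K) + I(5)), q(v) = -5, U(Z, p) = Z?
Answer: -255/154 ≈ -1.6558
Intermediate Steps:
d(V) = 2*V*(82 + V) (d(V) = (82 + V)*(2*V) = 2*V*(82 + V))
I(m) = 15 - 3*m (I(m) = -3*(m - 5) = -3*(-5 + m) = 15 - 3*m)
C(K) = -4*K (C(K) = -4*(K + (15 - 3*5)) = -4*(K + (15 - 15)) = -4*(K + 0) = -4*K)
d(-85)/C(77) = (2*(-85)*(82 - 85))/((-4*77)) = (2*(-85)*(-3))/(-308) = 510*(-1/308) = -255/154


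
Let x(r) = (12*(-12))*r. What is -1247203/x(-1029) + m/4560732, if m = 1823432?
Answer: -50166386783/6257324304 ≈ -8.0172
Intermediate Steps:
x(r) = -144*r
-1247203/x(-1029) + m/4560732 = -1247203/((-144*(-1029))) + 1823432/4560732 = -1247203/148176 + 1823432*(1/4560732) = -1247203*1/148176 + 455858/1140183 = -1247203/148176 + 455858/1140183 = -50166386783/6257324304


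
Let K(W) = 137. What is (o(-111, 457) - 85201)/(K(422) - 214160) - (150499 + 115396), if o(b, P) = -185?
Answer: -18969186733/71341 ≈ -2.6589e+5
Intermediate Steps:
(o(-111, 457) - 85201)/(K(422) - 214160) - (150499 + 115396) = (-185 - 85201)/(137 - 214160) - (150499 + 115396) = -85386/(-214023) - 1*265895 = -85386*(-1/214023) - 265895 = 28462/71341 - 265895 = -18969186733/71341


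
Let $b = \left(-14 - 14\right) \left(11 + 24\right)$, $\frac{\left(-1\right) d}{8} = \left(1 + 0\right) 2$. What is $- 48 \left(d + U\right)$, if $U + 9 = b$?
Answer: $48240$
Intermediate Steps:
$d = -16$ ($d = - 8 \left(1 + 0\right) 2 = - 8 \cdot 1 \cdot 2 = \left(-8\right) 2 = -16$)
$b = -980$ ($b = \left(-28\right) 35 = -980$)
$U = -989$ ($U = -9 - 980 = -989$)
$- 48 \left(d + U\right) = - 48 \left(-16 - 989\right) = \left(-48\right) \left(-1005\right) = 48240$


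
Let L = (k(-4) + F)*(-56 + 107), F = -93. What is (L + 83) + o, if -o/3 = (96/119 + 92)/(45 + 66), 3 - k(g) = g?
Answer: -18957153/4403 ≈ -4305.5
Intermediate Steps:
k(g) = 3 - g
o = -11044/4403 (o = -3*(96/119 + 92)/(45 + 66) = -3*(96*(1/119) + 92)/111 = -3*(96/119 + 92)/111 = -33132/(119*111) = -3*11044/13209 = -11044/4403 ≈ -2.5083)
L = -4386 (L = ((3 - 1*(-4)) - 93)*(-56 + 107) = ((3 + 4) - 93)*51 = (7 - 93)*51 = -86*51 = -4386)
(L + 83) + o = (-4386 + 83) - 11044/4403 = -4303 - 11044/4403 = -18957153/4403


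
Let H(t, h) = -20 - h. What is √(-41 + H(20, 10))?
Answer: I*√71 ≈ 8.4261*I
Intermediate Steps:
√(-41 + H(20, 10)) = √(-41 + (-20 - 1*10)) = √(-41 + (-20 - 10)) = √(-41 - 30) = √(-71) = I*√71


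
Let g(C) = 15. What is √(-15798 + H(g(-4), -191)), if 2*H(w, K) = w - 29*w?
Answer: 2*I*√4002 ≈ 126.52*I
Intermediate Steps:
H(w, K) = -14*w (H(w, K) = (w - 29*w)/2 = (-28*w)/2 = -14*w)
√(-15798 + H(g(-4), -191)) = √(-15798 - 14*15) = √(-15798 - 210) = √(-16008) = 2*I*√4002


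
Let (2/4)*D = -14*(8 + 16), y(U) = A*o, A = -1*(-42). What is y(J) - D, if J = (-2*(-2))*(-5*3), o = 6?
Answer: 924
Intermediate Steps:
A = 42
J = -60 (J = 4*(-15) = -60)
y(U) = 252 (y(U) = 42*6 = 252)
D = -672 (D = 2*(-14*(8 + 16)) = 2*(-14*24) = 2*(-336) = -672)
y(J) - D = 252 - 1*(-672) = 252 + 672 = 924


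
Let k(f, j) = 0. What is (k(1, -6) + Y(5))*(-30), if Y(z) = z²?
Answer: -750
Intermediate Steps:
(k(1, -6) + Y(5))*(-30) = (0 + 5²)*(-30) = (0 + 25)*(-30) = 25*(-30) = -750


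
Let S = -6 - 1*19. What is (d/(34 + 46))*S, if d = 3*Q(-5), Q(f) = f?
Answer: 75/16 ≈ 4.6875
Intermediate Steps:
S = -25 (S = -6 - 19 = -25)
d = -15 (d = 3*(-5) = -15)
(d/(34 + 46))*S = (-15/(34 + 46))*(-25) = (-15/80)*(-25) = ((1/80)*(-15))*(-25) = -3/16*(-25) = 75/16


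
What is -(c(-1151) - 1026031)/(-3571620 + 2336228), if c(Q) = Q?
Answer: -513591/617696 ≈ -0.83146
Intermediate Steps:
-(c(-1151) - 1026031)/(-3571620 + 2336228) = -(-1151 - 1026031)/(-3571620 + 2336228) = -(-1027182)/(-1235392) = -(-1027182)*(-1)/1235392 = -1*513591/617696 = -513591/617696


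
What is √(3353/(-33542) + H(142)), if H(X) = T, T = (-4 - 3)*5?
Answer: 7*I*√805913634/33542 ≈ 5.9245*I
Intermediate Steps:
T = -35 (T = -7*5 = -35)
H(X) = -35
√(3353/(-33542) + H(142)) = √(3353/(-33542) - 35) = √(3353*(-1/33542) - 35) = √(-3353/33542 - 35) = √(-1177323/33542) = 7*I*√805913634/33542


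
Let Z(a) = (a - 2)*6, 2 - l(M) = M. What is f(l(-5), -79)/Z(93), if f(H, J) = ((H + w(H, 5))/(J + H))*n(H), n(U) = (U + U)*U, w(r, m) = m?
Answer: -7/234 ≈ -0.029915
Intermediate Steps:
l(M) = 2 - M
n(U) = 2*U² (n(U) = (2*U)*U = 2*U²)
f(H, J) = 2*H²*(5 + H)/(H + J) (f(H, J) = ((H + 5)/(J + H))*(2*H²) = ((5 + H)/(H + J))*(2*H²) = 2*H²*(5 + H)/(H + J))
Z(a) = -12 + 6*a (Z(a) = (-2 + a)*6 = -12 + 6*a)
f(l(-5), -79)/Z(93) = (2*(2 - 1*(-5))²*(5 + (2 - 1*(-5)))/((2 - 1*(-5)) - 79))/(-12 + 6*93) = (2*(2 + 5)²*(5 + (2 + 5))/((2 + 5) - 79))/(-12 + 558) = (2*7²*(5 + 7)/(7 - 79))/546 = (2*49*12/(-72))*(1/546) = (2*49*(-1/72)*12)*(1/546) = -49/3*1/546 = -7/234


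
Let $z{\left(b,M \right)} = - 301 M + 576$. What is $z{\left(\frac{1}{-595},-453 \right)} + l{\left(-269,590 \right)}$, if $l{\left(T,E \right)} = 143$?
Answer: $137072$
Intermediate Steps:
$z{\left(b,M \right)} = 576 - 301 M$
$z{\left(\frac{1}{-595},-453 \right)} + l{\left(-269,590 \right)} = \left(576 - -136353\right) + 143 = \left(576 + 136353\right) + 143 = 136929 + 143 = 137072$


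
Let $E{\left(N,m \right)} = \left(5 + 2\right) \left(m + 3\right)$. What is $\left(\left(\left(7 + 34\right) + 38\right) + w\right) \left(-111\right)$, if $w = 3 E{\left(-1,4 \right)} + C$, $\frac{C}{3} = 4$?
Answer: $-26418$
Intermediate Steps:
$C = 12$ ($C = 3 \cdot 4 = 12$)
$E{\left(N,m \right)} = 21 + 7 m$ ($E{\left(N,m \right)} = 7 \left(3 + m\right) = 21 + 7 m$)
$w = 159$ ($w = 3 \left(21 + 7 \cdot 4\right) + 12 = 3 \left(21 + 28\right) + 12 = 3 \cdot 49 + 12 = 147 + 12 = 159$)
$\left(\left(\left(7 + 34\right) + 38\right) + w\right) \left(-111\right) = \left(\left(\left(7 + 34\right) + 38\right) + 159\right) \left(-111\right) = \left(\left(41 + 38\right) + 159\right) \left(-111\right) = \left(79 + 159\right) \left(-111\right) = 238 \left(-111\right) = -26418$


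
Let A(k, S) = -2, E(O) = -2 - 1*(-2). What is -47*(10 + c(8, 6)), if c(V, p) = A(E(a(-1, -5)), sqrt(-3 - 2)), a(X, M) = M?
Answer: -376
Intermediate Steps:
E(O) = 0 (E(O) = -2 + 2 = 0)
c(V, p) = -2
-47*(10 + c(8, 6)) = -47*(10 - 2) = -47*8 = -376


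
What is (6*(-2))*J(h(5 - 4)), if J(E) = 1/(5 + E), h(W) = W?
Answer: -2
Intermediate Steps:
(6*(-2))*J(h(5 - 4)) = (6*(-2))/(5 + (5 - 4)) = -12/(5 + 1) = -12/6 = -12*⅙ = -2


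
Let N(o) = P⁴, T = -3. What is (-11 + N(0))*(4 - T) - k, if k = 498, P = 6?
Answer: 8497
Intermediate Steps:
N(o) = 1296 (N(o) = 6⁴ = 1296)
(-11 + N(0))*(4 - T) - k = (-11 + 1296)*(4 - 1*(-3)) - 1*498 = 1285*(4 + 3) - 498 = 1285*7 - 498 = 8995 - 498 = 8497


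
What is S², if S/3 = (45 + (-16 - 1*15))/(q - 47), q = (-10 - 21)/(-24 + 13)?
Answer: 5929/6561 ≈ 0.90367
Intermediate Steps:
q = 31/11 (q = -31/(-11) = -31*(-1/11) = 31/11 ≈ 2.8182)
S = -77/81 (S = 3*((45 + (-16 - 1*15))/(31/11 - 47)) = 3*((45 + (-16 - 15))/(-486/11)) = 3*((45 - 31)*(-11/486)) = 3*(14*(-11/486)) = 3*(-77/243) = -77/81 ≈ -0.95062)
S² = (-77/81)² = 5929/6561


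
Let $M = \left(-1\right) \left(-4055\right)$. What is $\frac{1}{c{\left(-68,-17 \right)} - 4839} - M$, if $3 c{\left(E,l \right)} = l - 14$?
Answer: $- \frac{58992143}{14548} \approx -4055.0$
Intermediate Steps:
$c{\left(E,l \right)} = - \frac{14}{3} + \frac{l}{3}$ ($c{\left(E,l \right)} = \frac{l - 14}{3} = \frac{-14 + l}{3} = - \frac{14}{3} + \frac{l}{3}$)
$M = 4055$
$\frac{1}{c{\left(-68,-17 \right)} - 4839} - M = \frac{1}{\left(- \frac{14}{3} + \frac{1}{3} \left(-17\right)\right) - 4839} - 4055 = \frac{1}{\left(- \frac{14}{3} - \frac{17}{3}\right) - 4839} - 4055 = \frac{1}{- \frac{31}{3} - 4839} - 4055 = \frac{1}{- \frac{14548}{3}} - 4055 = - \frac{3}{14548} - 4055 = - \frac{58992143}{14548}$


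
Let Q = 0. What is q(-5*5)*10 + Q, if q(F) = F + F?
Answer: -500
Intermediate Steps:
q(F) = 2*F
q(-5*5)*10 + Q = (2*(-5*5))*10 + 0 = (2*(-25))*10 + 0 = -50*10 + 0 = -500 + 0 = -500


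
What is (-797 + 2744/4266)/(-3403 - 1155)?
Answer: 39503/226098 ≈ 0.17472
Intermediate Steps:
(-797 + 2744/4266)/(-3403 - 1155) = (-797 + 2744*(1/4266))/(-4558) = (-797 + 1372/2133)*(-1/4558) = -1698629/2133*(-1/4558) = 39503/226098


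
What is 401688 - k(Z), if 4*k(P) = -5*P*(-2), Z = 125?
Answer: 802751/2 ≈ 4.0138e+5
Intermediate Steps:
k(P) = 5*P/2 (k(P) = (-5*P*(-2))/4 = (10*P)/4 = 5*P/2)
401688 - k(Z) = 401688 - 5*125/2 = 401688 - 1*625/2 = 401688 - 625/2 = 802751/2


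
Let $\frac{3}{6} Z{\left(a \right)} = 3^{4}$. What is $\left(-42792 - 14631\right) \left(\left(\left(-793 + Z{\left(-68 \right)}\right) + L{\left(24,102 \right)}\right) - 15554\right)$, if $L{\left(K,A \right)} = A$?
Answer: $923534109$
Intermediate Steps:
$Z{\left(a \right)} = 162$ ($Z{\left(a \right)} = 2 \cdot 3^{4} = 2 \cdot 81 = 162$)
$\left(-42792 - 14631\right) \left(\left(\left(-793 + Z{\left(-68 \right)}\right) + L{\left(24,102 \right)}\right) - 15554\right) = \left(-42792 - 14631\right) \left(\left(\left(-793 + 162\right) + 102\right) - 15554\right) = - 57423 \left(\left(-631 + 102\right) - 15554\right) = - 57423 \left(-529 - 15554\right) = \left(-57423\right) \left(-16083\right) = 923534109$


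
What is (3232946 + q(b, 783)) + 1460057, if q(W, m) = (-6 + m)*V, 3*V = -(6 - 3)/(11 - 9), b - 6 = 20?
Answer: 9385229/2 ≈ 4.6926e+6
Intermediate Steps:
b = 26 (b = 6 + 20 = 26)
V = -½ (V = (-(6 - 3)/(11 - 9))/3 = (-3/2)/3 = (-1*3/2)/3 = (⅓)*(-3/2) = -½ ≈ -0.50000)
q(W, m) = 3 - m/2 (q(W, m) = (-6 + m)*(-½) = 3 - m/2)
(3232946 + q(b, 783)) + 1460057 = (3232946 + (3 - ½*783)) + 1460057 = (3232946 + (3 - 783/2)) + 1460057 = (3232946 - 777/2) + 1460057 = 6465115/2 + 1460057 = 9385229/2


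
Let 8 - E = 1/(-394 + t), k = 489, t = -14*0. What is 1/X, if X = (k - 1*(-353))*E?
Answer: 197/1327413 ≈ 0.00014841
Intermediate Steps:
t = 0
E = 3153/394 (E = 8 - 1/(-394 + 0) = 8 - 1/(-394) = 8 - 1*(-1/394) = 8 + 1/394 = 3153/394 ≈ 8.0025)
X = 1327413/197 (X = (489 - 1*(-353))*(3153/394) = (489 + 353)*(3153/394) = 842*(3153/394) = 1327413/197 ≈ 6738.1)
1/X = 1/(1327413/197) = 197/1327413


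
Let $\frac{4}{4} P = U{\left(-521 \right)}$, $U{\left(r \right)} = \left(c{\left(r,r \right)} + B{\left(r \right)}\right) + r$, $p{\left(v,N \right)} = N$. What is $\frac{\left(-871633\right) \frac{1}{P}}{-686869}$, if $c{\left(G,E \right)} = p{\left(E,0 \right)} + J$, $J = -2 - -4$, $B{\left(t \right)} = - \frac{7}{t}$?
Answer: $- \frac{454120793}{185723882648} \approx -0.0024451$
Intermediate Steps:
$J = 2$ ($J = -2 + 4 = 2$)
$c{\left(G,E \right)} = 2$ ($c{\left(G,E \right)} = 0 + 2 = 2$)
$U{\left(r \right)} = 2 + r - \frac{7}{r}$ ($U{\left(r \right)} = \left(2 - \frac{7}{r}\right) + r = 2 + r - \frac{7}{r}$)
$P = - \frac{270392}{521}$ ($P = 2 - 521 - \frac{7}{-521} = 2 - 521 - - \frac{7}{521} = 2 - 521 + \frac{7}{521} = - \frac{270392}{521} \approx -518.99$)
$\frac{\left(-871633\right) \frac{1}{P}}{-686869} = \frac{\left(-871633\right) \frac{1}{- \frac{270392}{521}}}{-686869} = \left(-871633\right) \left(- \frac{521}{270392}\right) \left(- \frac{1}{686869}\right) = \frac{454120793}{270392} \left(- \frac{1}{686869}\right) = - \frac{454120793}{185723882648}$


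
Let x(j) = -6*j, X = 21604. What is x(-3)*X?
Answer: 388872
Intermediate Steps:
x(-3)*X = -6*(-3)*21604 = 18*21604 = 388872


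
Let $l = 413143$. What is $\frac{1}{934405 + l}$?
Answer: $\frac{1}{1347548} \approx 7.4209 \cdot 10^{-7}$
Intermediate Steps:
$\frac{1}{934405 + l} = \frac{1}{934405 + 413143} = \frac{1}{1347548}$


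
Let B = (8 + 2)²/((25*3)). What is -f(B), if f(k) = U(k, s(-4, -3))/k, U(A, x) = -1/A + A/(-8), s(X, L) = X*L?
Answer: 11/16 ≈ 0.68750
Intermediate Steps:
s(X, L) = L*X
U(A, x) = -1/A - A/8 (U(A, x) = -1/A + A*(-⅛) = -1/A - A/8)
B = 4/3 (B = 10²/75 = 100*(1/75) = 4/3 ≈ 1.3333)
f(k) = (-1/k - k/8)/k
-f(B) = -(-⅛ - 1/(4/3)²) = -(-⅛ - 1*9/16) = -(-⅛ - 9/16) = -1*(-11/16) = 11/16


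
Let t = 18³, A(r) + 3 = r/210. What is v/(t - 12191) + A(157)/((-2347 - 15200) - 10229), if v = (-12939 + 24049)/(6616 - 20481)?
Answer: 21301485931/102855540990720 ≈ 0.00020710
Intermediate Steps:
A(r) = -3 + r/210
t = 5832
v = -2222/2773 (v = 11110/(-13865) = 11110*(-1/13865) = -2222/2773 ≈ -0.80130)
v/(t - 12191) + A(157)/((-2347 - 15200) - 10229) = -2222/(2773*(5832 - 12191)) + (-3 + (1/210)*157)/((-2347 - 15200) - 10229) = -2222/2773/(-6359) + (-3 + 157/210)/(-17547 - 10229) = -2222/2773*(-1/6359) - 473/210/(-27776) = 2222/17633507 - 473/210*(-1/27776) = 2222/17633507 + 473/5832960 = 21301485931/102855540990720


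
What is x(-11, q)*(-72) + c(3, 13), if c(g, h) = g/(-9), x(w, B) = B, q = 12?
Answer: -2593/3 ≈ -864.33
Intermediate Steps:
c(g, h) = -g/9 (c(g, h) = g*(-⅑) = -g/9)
x(-11, q)*(-72) + c(3, 13) = 12*(-72) - ⅑*3 = -864 - ⅓ = -2593/3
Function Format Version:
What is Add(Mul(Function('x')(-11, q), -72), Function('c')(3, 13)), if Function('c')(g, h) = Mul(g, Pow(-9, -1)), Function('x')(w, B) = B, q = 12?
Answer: Rational(-2593, 3) ≈ -864.33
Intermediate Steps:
Function('c')(g, h) = Mul(Rational(-1, 9), g) (Function('c')(g, h) = Mul(g, Rational(-1, 9)) = Mul(Rational(-1, 9), g))
Add(Mul(Function('x')(-11, q), -72), Function('c')(3, 13)) = Add(Mul(12, -72), Mul(Rational(-1, 9), 3)) = Add(-864, Rational(-1, 3)) = Rational(-2593, 3)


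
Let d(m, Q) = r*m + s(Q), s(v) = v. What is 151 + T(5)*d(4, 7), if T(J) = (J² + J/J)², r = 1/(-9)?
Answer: 41243/9 ≈ 4582.6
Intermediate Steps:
r = -⅑ ≈ -0.11111
d(m, Q) = Q - m/9 (d(m, Q) = -m/9 + Q = Q - m/9)
T(J) = (1 + J²)² (T(J) = (J² + 1)² = (1 + J²)²)
151 + T(5)*d(4, 7) = 151 + (1 + 5²)²*(7 - ⅑*4) = 151 + (1 + 25)²*(7 - 4/9) = 151 + 26²*(59/9) = 151 + 676*(59/9) = 151 + 39884/9 = 41243/9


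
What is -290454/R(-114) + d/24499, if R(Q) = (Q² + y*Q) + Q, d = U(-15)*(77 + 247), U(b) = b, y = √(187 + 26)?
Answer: -135174267323/5844579436 - 48409*√213/238564 ≈ -26.090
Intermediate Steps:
y = √213 ≈ 14.595
d = -4860 (d = -15*(77 + 247) = -15*324 = -4860)
R(Q) = Q + Q² + Q*√213 (R(Q) = (Q² + √213*Q) + Q = (Q² + Q*√213) + Q = Q + Q² + Q*√213)
-290454/R(-114) + d/24499 = -290454*(-1/(114*(1 - 114 + √213))) - 4860/24499 = -290454*(-1/(114*(-113 + √213))) - 4860*1/24499 = -290454/(12882 - 114*√213) - 4860/24499 = -4860/24499 - 290454/(12882 - 114*√213)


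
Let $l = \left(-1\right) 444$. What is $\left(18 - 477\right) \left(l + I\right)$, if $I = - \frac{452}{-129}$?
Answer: $\frac{8694072}{43} \approx 2.0219 \cdot 10^{5}$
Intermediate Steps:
$l = -444$
$I = \frac{452}{129}$ ($I = \left(-452\right) \left(- \frac{1}{129}\right) = \frac{452}{129} \approx 3.5039$)
$\left(18 - 477\right) \left(l + I\right) = \left(18 - 477\right) \left(-444 + \frac{452}{129}\right) = \left(-459\right) \left(- \frac{56824}{129}\right) = \frac{8694072}{43}$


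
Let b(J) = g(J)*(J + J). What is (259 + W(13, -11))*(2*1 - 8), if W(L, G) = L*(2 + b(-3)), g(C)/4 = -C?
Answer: 3906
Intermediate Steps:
g(C) = -4*C (g(C) = 4*(-C) = -4*C)
b(J) = -8*J**2 (b(J) = (-4*J)*(J + J) = (-4*J)*(2*J) = -8*J**2)
W(L, G) = -70*L (W(L, G) = L*(2 - 8*(-3)**2) = L*(2 - 8*9) = L*(2 - 72) = L*(-70) = -70*L)
(259 + W(13, -11))*(2*1 - 8) = (259 - 70*13)*(2*1 - 8) = (259 - 910)*(2 - 8) = -651*(-6) = 3906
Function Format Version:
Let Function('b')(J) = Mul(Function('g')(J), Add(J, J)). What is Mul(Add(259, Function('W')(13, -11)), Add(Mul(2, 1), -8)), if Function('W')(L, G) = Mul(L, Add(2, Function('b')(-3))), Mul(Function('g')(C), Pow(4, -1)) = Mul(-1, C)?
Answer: 3906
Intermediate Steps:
Function('g')(C) = Mul(-4, C) (Function('g')(C) = Mul(4, Mul(-1, C)) = Mul(-4, C))
Function('b')(J) = Mul(-8, Pow(J, 2)) (Function('b')(J) = Mul(Mul(-4, J), Add(J, J)) = Mul(Mul(-4, J), Mul(2, J)) = Mul(-8, Pow(J, 2)))
Function('W')(L, G) = Mul(-70, L) (Function('W')(L, G) = Mul(L, Add(2, Mul(-8, Pow(-3, 2)))) = Mul(L, Add(2, Mul(-8, 9))) = Mul(L, Add(2, -72)) = Mul(L, -70) = Mul(-70, L))
Mul(Add(259, Function('W')(13, -11)), Add(Mul(2, 1), -8)) = Mul(Add(259, Mul(-70, 13)), Add(Mul(2, 1), -8)) = Mul(Add(259, -910), Add(2, -8)) = Mul(-651, -6) = 3906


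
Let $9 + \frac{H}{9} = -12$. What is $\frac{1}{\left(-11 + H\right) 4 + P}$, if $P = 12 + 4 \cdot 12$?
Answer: $- \frac{1}{740} \approx -0.0013514$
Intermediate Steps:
$H = -189$ ($H = -81 + 9 \left(-12\right) = -81 - 108 = -189$)
$P = 60$ ($P = 12 + 48 = 60$)
$\frac{1}{\left(-11 + H\right) 4 + P} = \frac{1}{\left(-11 - 189\right) 4 + 60} = \frac{1}{\left(-200\right) 4 + 60} = \frac{1}{-800 + 60} = \frac{1}{-740} = - \frac{1}{740}$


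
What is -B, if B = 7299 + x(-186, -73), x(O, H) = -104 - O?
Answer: -7381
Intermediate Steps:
B = 7381 (B = 7299 + (-104 - 1*(-186)) = 7299 + (-104 + 186) = 7299 + 82 = 7381)
-B = -1*7381 = -7381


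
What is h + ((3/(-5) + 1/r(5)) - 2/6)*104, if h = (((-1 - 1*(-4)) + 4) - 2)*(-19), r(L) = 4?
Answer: -2491/15 ≈ -166.07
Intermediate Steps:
h = -95 (h = (((-1 + 4) + 4) - 2)*(-19) = ((3 + 4) - 2)*(-19) = (7 - 2)*(-19) = 5*(-19) = -95)
h + ((3/(-5) + 1/r(5)) - 2/6)*104 = -95 + ((3/(-5) + 1/4) - 2/6)*104 = -95 + ((3*(-⅕) + 1*(¼)) - 2/6)*104 = -95 + ((-⅗ + ¼) - 2*⅙)*104 = -95 + (-7/20 - ⅓)*104 = -95 - 41/60*104 = -95 - 1066/15 = -2491/15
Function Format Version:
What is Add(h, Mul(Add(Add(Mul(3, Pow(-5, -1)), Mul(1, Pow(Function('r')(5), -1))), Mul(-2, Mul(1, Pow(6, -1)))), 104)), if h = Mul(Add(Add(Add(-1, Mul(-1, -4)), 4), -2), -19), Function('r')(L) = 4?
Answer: Rational(-2491, 15) ≈ -166.07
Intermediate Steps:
h = -95 (h = Mul(Add(Add(Add(-1, 4), 4), -2), -19) = Mul(Add(Add(3, 4), -2), -19) = Mul(Add(7, -2), -19) = Mul(5, -19) = -95)
Add(h, Mul(Add(Add(Mul(3, Pow(-5, -1)), Mul(1, Pow(Function('r')(5), -1))), Mul(-2, Mul(1, Pow(6, -1)))), 104)) = Add(-95, Mul(Add(Add(Mul(3, Pow(-5, -1)), Mul(1, Pow(4, -1))), Mul(-2, Mul(1, Pow(6, -1)))), 104)) = Add(-95, Mul(Add(Add(Mul(3, Rational(-1, 5)), Mul(1, Rational(1, 4))), Mul(-2, Mul(1, Rational(1, 6)))), 104)) = Add(-95, Mul(Add(Add(Rational(-3, 5), Rational(1, 4)), Mul(-2, Rational(1, 6))), 104)) = Add(-95, Mul(Add(Rational(-7, 20), Rational(-1, 3)), 104)) = Add(-95, Mul(Rational(-41, 60), 104)) = Add(-95, Rational(-1066, 15)) = Rational(-2491, 15)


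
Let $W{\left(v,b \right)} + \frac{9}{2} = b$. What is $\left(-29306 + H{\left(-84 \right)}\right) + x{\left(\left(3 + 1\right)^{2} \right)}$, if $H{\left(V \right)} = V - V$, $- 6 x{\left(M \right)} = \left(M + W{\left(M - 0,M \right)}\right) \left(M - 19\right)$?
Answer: $- \frac{117169}{4} \approx -29292.0$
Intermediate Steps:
$W{\left(v,b \right)} = - \frac{9}{2} + b$
$x{\left(M \right)} = - \frac{\left(-19 + M\right) \left(- \frac{9}{2} + 2 M\right)}{6}$ ($x{\left(M \right)} = - \frac{\left(M + \left(- \frac{9}{2} + M\right)\right) \left(M - 19\right)}{6} = - \frac{\left(- \frac{9}{2} + 2 M\right) \left(-19 + M\right)}{6} = - \frac{\left(-19 + M\right) \left(- \frac{9}{2} + 2 M\right)}{6}$)
$H{\left(V \right)} = 0$
$\left(-29306 + H{\left(-84 \right)}\right) + x{\left(\left(3 + 1\right)^{2} \right)} = \left(-29306 + 0\right) - \left(\frac{57}{4} - \frac{85 \left(3 + 1\right)^{2}}{12} + \frac{\left(3 + 1\right)^{4}}{3}\right) = -29306 - \left(\frac{57}{4} - \frac{340}{3} + \frac{256}{3}\right) = -29306 - \left(- \frac{1189}{12} + \frac{256}{3}\right) = -29306 - - \frac{55}{4} = -29306 + \frac{55}{4} = - \frac{117169}{4}$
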